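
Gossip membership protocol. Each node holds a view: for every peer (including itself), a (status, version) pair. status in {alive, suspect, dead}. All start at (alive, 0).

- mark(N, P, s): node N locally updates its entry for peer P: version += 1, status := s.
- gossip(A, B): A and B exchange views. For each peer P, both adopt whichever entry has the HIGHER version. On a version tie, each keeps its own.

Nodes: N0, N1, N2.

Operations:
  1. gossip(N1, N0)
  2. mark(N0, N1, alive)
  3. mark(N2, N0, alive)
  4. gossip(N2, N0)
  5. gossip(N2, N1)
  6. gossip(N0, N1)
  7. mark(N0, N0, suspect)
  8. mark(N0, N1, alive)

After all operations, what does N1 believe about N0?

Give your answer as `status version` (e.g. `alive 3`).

Op 1: gossip N1<->N0 -> N1.N0=(alive,v0) N1.N1=(alive,v0) N1.N2=(alive,v0) | N0.N0=(alive,v0) N0.N1=(alive,v0) N0.N2=(alive,v0)
Op 2: N0 marks N1=alive -> (alive,v1)
Op 3: N2 marks N0=alive -> (alive,v1)
Op 4: gossip N2<->N0 -> N2.N0=(alive,v1) N2.N1=(alive,v1) N2.N2=(alive,v0) | N0.N0=(alive,v1) N0.N1=(alive,v1) N0.N2=(alive,v0)
Op 5: gossip N2<->N1 -> N2.N0=(alive,v1) N2.N1=(alive,v1) N2.N2=(alive,v0) | N1.N0=(alive,v1) N1.N1=(alive,v1) N1.N2=(alive,v0)
Op 6: gossip N0<->N1 -> N0.N0=(alive,v1) N0.N1=(alive,v1) N0.N2=(alive,v0) | N1.N0=(alive,v1) N1.N1=(alive,v1) N1.N2=(alive,v0)
Op 7: N0 marks N0=suspect -> (suspect,v2)
Op 8: N0 marks N1=alive -> (alive,v2)

Answer: alive 1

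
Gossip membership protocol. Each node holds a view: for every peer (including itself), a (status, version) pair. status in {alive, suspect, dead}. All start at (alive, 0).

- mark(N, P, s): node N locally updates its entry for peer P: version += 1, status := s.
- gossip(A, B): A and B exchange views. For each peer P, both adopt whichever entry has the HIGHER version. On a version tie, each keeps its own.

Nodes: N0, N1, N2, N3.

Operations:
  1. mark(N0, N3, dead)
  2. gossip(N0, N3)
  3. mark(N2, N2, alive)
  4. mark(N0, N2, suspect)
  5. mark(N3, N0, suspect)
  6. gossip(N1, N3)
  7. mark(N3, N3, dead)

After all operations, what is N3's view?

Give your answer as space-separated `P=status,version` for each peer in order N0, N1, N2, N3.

Op 1: N0 marks N3=dead -> (dead,v1)
Op 2: gossip N0<->N3 -> N0.N0=(alive,v0) N0.N1=(alive,v0) N0.N2=(alive,v0) N0.N3=(dead,v1) | N3.N0=(alive,v0) N3.N1=(alive,v0) N3.N2=(alive,v0) N3.N3=(dead,v1)
Op 3: N2 marks N2=alive -> (alive,v1)
Op 4: N0 marks N2=suspect -> (suspect,v1)
Op 5: N3 marks N0=suspect -> (suspect,v1)
Op 6: gossip N1<->N3 -> N1.N0=(suspect,v1) N1.N1=(alive,v0) N1.N2=(alive,v0) N1.N3=(dead,v1) | N3.N0=(suspect,v1) N3.N1=(alive,v0) N3.N2=(alive,v0) N3.N3=(dead,v1)
Op 7: N3 marks N3=dead -> (dead,v2)

Answer: N0=suspect,1 N1=alive,0 N2=alive,0 N3=dead,2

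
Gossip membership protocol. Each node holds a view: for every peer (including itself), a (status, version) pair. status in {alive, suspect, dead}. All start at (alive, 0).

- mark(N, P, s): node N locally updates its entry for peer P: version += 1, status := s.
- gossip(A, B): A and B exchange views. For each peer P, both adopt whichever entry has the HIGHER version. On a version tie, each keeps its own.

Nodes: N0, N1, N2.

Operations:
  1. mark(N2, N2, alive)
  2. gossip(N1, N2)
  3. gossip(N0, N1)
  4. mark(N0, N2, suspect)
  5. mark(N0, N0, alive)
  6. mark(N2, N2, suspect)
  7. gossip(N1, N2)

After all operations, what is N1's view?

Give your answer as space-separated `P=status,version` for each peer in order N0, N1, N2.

Answer: N0=alive,0 N1=alive,0 N2=suspect,2

Derivation:
Op 1: N2 marks N2=alive -> (alive,v1)
Op 2: gossip N1<->N2 -> N1.N0=(alive,v0) N1.N1=(alive,v0) N1.N2=(alive,v1) | N2.N0=(alive,v0) N2.N1=(alive,v0) N2.N2=(alive,v1)
Op 3: gossip N0<->N1 -> N0.N0=(alive,v0) N0.N1=(alive,v0) N0.N2=(alive,v1) | N1.N0=(alive,v0) N1.N1=(alive,v0) N1.N2=(alive,v1)
Op 4: N0 marks N2=suspect -> (suspect,v2)
Op 5: N0 marks N0=alive -> (alive,v1)
Op 6: N2 marks N2=suspect -> (suspect,v2)
Op 7: gossip N1<->N2 -> N1.N0=(alive,v0) N1.N1=(alive,v0) N1.N2=(suspect,v2) | N2.N0=(alive,v0) N2.N1=(alive,v0) N2.N2=(suspect,v2)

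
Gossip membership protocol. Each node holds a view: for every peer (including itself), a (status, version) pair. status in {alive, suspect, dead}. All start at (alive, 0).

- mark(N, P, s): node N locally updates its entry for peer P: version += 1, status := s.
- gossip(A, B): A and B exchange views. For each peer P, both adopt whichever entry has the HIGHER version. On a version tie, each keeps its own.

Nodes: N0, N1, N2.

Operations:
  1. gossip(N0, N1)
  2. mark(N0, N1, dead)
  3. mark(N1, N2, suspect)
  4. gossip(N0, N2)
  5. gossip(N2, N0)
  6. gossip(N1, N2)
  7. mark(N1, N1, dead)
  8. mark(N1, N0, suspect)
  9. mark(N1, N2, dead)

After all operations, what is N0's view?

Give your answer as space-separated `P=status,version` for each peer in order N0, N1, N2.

Answer: N0=alive,0 N1=dead,1 N2=alive,0

Derivation:
Op 1: gossip N0<->N1 -> N0.N0=(alive,v0) N0.N1=(alive,v0) N0.N2=(alive,v0) | N1.N0=(alive,v0) N1.N1=(alive,v0) N1.N2=(alive,v0)
Op 2: N0 marks N1=dead -> (dead,v1)
Op 3: N1 marks N2=suspect -> (suspect,v1)
Op 4: gossip N0<->N2 -> N0.N0=(alive,v0) N0.N1=(dead,v1) N0.N2=(alive,v0) | N2.N0=(alive,v0) N2.N1=(dead,v1) N2.N2=(alive,v0)
Op 5: gossip N2<->N0 -> N2.N0=(alive,v0) N2.N1=(dead,v1) N2.N2=(alive,v0) | N0.N0=(alive,v0) N0.N1=(dead,v1) N0.N2=(alive,v0)
Op 6: gossip N1<->N2 -> N1.N0=(alive,v0) N1.N1=(dead,v1) N1.N2=(suspect,v1) | N2.N0=(alive,v0) N2.N1=(dead,v1) N2.N2=(suspect,v1)
Op 7: N1 marks N1=dead -> (dead,v2)
Op 8: N1 marks N0=suspect -> (suspect,v1)
Op 9: N1 marks N2=dead -> (dead,v2)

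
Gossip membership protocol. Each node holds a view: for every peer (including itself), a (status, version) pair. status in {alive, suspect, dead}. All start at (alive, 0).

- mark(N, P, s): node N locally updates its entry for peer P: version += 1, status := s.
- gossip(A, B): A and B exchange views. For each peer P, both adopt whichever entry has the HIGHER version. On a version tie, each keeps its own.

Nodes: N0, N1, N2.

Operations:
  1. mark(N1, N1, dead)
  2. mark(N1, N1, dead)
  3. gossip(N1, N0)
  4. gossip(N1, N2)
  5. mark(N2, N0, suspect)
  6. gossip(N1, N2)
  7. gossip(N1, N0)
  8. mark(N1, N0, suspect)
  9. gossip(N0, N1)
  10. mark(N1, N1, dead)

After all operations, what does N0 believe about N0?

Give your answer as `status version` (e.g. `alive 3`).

Op 1: N1 marks N1=dead -> (dead,v1)
Op 2: N1 marks N1=dead -> (dead,v2)
Op 3: gossip N1<->N0 -> N1.N0=(alive,v0) N1.N1=(dead,v2) N1.N2=(alive,v0) | N0.N0=(alive,v0) N0.N1=(dead,v2) N0.N2=(alive,v0)
Op 4: gossip N1<->N2 -> N1.N0=(alive,v0) N1.N1=(dead,v2) N1.N2=(alive,v0) | N2.N0=(alive,v0) N2.N1=(dead,v2) N2.N2=(alive,v0)
Op 5: N2 marks N0=suspect -> (suspect,v1)
Op 6: gossip N1<->N2 -> N1.N0=(suspect,v1) N1.N1=(dead,v2) N1.N2=(alive,v0) | N2.N0=(suspect,v1) N2.N1=(dead,v2) N2.N2=(alive,v0)
Op 7: gossip N1<->N0 -> N1.N0=(suspect,v1) N1.N1=(dead,v2) N1.N2=(alive,v0) | N0.N0=(suspect,v1) N0.N1=(dead,v2) N0.N2=(alive,v0)
Op 8: N1 marks N0=suspect -> (suspect,v2)
Op 9: gossip N0<->N1 -> N0.N0=(suspect,v2) N0.N1=(dead,v2) N0.N2=(alive,v0) | N1.N0=(suspect,v2) N1.N1=(dead,v2) N1.N2=(alive,v0)
Op 10: N1 marks N1=dead -> (dead,v3)

Answer: suspect 2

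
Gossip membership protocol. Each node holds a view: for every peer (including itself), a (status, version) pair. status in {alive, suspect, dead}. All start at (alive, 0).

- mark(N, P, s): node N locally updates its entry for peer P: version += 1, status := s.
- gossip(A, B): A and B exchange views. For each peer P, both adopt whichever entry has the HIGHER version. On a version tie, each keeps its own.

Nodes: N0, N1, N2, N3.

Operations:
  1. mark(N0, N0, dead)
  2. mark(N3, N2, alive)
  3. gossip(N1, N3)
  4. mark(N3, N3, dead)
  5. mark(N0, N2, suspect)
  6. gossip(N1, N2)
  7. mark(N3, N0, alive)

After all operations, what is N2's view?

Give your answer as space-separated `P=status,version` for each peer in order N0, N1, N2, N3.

Op 1: N0 marks N0=dead -> (dead,v1)
Op 2: N3 marks N2=alive -> (alive,v1)
Op 3: gossip N1<->N3 -> N1.N0=(alive,v0) N1.N1=(alive,v0) N1.N2=(alive,v1) N1.N3=(alive,v0) | N3.N0=(alive,v0) N3.N1=(alive,v0) N3.N2=(alive,v1) N3.N3=(alive,v0)
Op 4: N3 marks N3=dead -> (dead,v1)
Op 5: N0 marks N2=suspect -> (suspect,v1)
Op 6: gossip N1<->N2 -> N1.N0=(alive,v0) N1.N1=(alive,v0) N1.N2=(alive,v1) N1.N3=(alive,v0) | N2.N0=(alive,v0) N2.N1=(alive,v0) N2.N2=(alive,v1) N2.N3=(alive,v0)
Op 7: N3 marks N0=alive -> (alive,v1)

Answer: N0=alive,0 N1=alive,0 N2=alive,1 N3=alive,0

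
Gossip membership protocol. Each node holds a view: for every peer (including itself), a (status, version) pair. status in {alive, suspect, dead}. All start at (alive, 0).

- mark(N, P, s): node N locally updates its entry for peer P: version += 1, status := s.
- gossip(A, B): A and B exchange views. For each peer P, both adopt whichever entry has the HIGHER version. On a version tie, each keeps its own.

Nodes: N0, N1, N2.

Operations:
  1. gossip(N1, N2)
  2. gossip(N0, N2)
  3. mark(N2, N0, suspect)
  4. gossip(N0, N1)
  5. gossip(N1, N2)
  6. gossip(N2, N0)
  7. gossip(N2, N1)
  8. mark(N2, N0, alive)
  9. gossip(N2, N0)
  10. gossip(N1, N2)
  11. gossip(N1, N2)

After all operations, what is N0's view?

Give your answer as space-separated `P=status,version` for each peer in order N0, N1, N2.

Answer: N0=alive,2 N1=alive,0 N2=alive,0

Derivation:
Op 1: gossip N1<->N2 -> N1.N0=(alive,v0) N1.N1=(alive,v0) N1.N2=(alive,v0) | N2.N0=(alive,v0) N2.N1=(alive,v0) N2.N2=(alive,v0)
Op 2: gossip N0<->N2 -> N0.N0=(alive,v0) N0.N1=(alive,v0) N0.N2=(alive,v0) | N2.N0=(alive,v0) N2.N1=(alive,v0) N2.N2=(alive,v0)
Op 3: N2 marks N0=suspect -> (suspect,v1)
Op 4: gossip N0<->N1 -> N0.N0=(alive,v0) N0.N1=(alive,v0) N0.N2=(alive,v0) | N1.N0=(alive,v0) N1.N1=(alive,v0) N1.N2=(alive,v0)
Op 5: gossip N1<->N2 -> N1.N0=(suspect,v1) N1.N1=(alive,v0) N1.N2=(alive,v0) | N2.N0=(suspect,v1) N2.N1=(alive,v0) N2.N2=(alive,v0)
Op 6: gossip N2<->N0 -> N2.N0=(suspect,v1) N2.N1=(alive,v0) N2.N2=(alive,v0) | N0.N0=(suspect,v1) N0.N1=(alive,v0) N0.N2=(alive,v0)
Op 7: gossip N2<->N1 -> N2.N0=(suspect,v1) N2.N1=(alive,v0) N2.N2=(alive,v0) | N1.N0=(suspect,v1) N1.N1=(alive,v0) N1.N2=(alive,v0)
Op 8: N2 marks N0=alive -> (alive,v2)
Op 9: gossip N2<->N0 -> N2.N0=(alive,v2) N2.N1=(alive,v0) N2.N2=(alive,v0) | N0.N0=(alive,v2) N0.N1=(alive,v0) N0.N2=(alive,v0)
Op 10: gossip N1<->N2 -> N1.N0=(alive,v2) N1.N1=(alive,v0) N1.N2=(alive,v0) | N2.N0=(alive,v2) N2.N1=(alive,v0) N2.N2=(alive,v0)
Op 11: gossip N1<->N2 -> N1.N0=(alive,v2) N1.N1=(alive,v0) N1.N2=(alive,v0) | N2.N0=(alive,v2) N2.N1=(alive,v0) N2.N2=(alive,v0)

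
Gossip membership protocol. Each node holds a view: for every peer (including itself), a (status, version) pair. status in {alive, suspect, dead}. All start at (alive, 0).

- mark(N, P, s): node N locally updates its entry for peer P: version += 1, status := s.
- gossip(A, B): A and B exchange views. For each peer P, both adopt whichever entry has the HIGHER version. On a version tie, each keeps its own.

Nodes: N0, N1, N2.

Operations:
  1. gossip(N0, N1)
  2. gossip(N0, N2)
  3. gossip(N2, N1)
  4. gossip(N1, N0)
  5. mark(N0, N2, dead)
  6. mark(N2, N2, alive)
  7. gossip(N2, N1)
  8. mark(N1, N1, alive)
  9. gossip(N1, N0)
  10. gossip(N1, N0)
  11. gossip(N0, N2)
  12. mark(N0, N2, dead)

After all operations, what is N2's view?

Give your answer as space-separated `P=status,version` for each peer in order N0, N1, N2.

Answer: N0=alive,0 N1=alive,1 N2=alive,1

Derivation:
Op 1: gossip N0<->N1 -> N0.N0=(alive,v0) N0.N1=(alive,v0) N0.N2=(alive,v0) | N1.N0=(alive,v0) N1.N1=(alive,v0) N1.N2=(alive,v0)
Op 2: gossip N0<->N2 -> N0.N0=(alive,v0) N0.N1=(alive,v0) N0.N2=(alive,v0) | N2.N0=(alive,v0) N2.N1=(alive,v0) N2.N2=(alive,v0)
Op 3: gossip N2<->N1 -> N2.N0=(alive,v0) N2.N1=(alive,v0) N2.N2=(alive,v0) | N1.N0=(alive,v0) N1.N1=(alive,v0) N1.N2=(alive,v0)
Op 4: gossip N1<->N0 -> N1.N0=(alive,v0) N1.N1=(alive,v0) N1.N2=(alive,v0) | N0.N0=(alive,v0) N0.N1=(alive,v0) N0.N2=(alive,v0)
Op 5: N0 marks N2=dead -> (dead,v1)
Op 6: N2 marks N2=alive -> (alive,v1)
Op 7: gossip N2<->N1 -> N2.N0=(alive,v0) N2.N1=(alive,v0) N2.N2=(alive,v1) | N1.N0=(alive,v0) N1.N1=(alive,v0) N1.N2=(alive,v1)
Op 8: N1 marks N1=alive -> (alive,v1)
Op 9: gossip N1<->N0 -> N1.N0=(alive,v0) N1.N1=(alive,v1) N1.N2=(alive,v1) | N0.N0=(alive,v0) N0.N1=(alive,v1) N0.N2=(dead,v1)
Op 10: gossip N1<->N0 -> N1.N0=(alive,v0) N1.N1=(alive,v1) N1.N2=(alive,v1) | N0.N0=(alive,v0) N0.N1=(alive,v1) N0.N2=(dead,v1)
Op 11: gossip N0<->N2 -> N0.N0=(alive,v0) N0.N1=(alive,v1) N0.N2=(dead,v1) | N2.N0=(alive,v0) N2.N1=(alive,v1) N2.N2=(alive,v1)
Op 12: N0 marks N2=dead -> (dead,v2)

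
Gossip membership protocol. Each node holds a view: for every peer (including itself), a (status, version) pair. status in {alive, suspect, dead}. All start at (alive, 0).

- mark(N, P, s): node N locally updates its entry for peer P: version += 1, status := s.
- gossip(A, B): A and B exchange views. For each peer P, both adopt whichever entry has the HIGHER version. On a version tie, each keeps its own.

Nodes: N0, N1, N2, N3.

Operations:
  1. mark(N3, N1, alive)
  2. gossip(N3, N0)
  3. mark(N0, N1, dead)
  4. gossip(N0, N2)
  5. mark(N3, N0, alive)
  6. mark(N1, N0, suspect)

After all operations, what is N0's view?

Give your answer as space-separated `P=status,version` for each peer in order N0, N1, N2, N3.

Op 1: N3 marks N1=alive -> (alive,v1)
Op 2: gossip N3<->N0 -> N3.N0=(alive,v0) N3.N1=(alive,v1) N3.N2=(alive,v0) N3.N3=(alive,v0) | N0.N0=(alive,v0) N0.N1=(alive,v1) N0.N2=(alive,v0) N0.N3=(alive,v0)
Op 3: N0 marks N1=dead -> (dead,v2)
Op 4: gossip N0<->N2 -> N0.N0=(alive,v0) N0.N1=(dead,v2) N0.N2=(alive,v0) N0.N3=(alive,v0) | N2.N0=(alive,v0) N2.N1=(dead,v2) N2.N2=(alive,v0) N2.N3=(alive,v0)
Op 5: N3 marks N0=alive -> (alive,v1)
Op 6: N1 marks N0=suspect -> (suspect,v1)

Answer: N0=alive,0 N1=dead,2 N2=alive,0 N3=alive,0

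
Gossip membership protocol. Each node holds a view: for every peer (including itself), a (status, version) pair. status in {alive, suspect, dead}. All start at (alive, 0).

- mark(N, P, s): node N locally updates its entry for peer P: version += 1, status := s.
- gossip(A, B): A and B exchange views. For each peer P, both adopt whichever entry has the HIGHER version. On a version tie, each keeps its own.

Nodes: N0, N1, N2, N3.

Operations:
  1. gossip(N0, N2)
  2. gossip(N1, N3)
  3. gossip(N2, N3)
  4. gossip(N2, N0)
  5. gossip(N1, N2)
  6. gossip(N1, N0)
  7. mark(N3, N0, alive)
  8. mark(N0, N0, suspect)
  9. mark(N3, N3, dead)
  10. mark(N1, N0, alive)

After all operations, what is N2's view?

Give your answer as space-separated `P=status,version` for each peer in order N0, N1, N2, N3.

Answer: N0=alive,0 N1=alive,0 N2=alive,0 N3=alive,0

Derivation:
Op 1: gossip N0<->N2 -> N0.N0=(alive,v0) N0.N1=(alive,v0) N0.N2=(alive,v0) N0.N3=(alive,v0) | N2.N0=(alive,v0) N2.N1=(alive,v0) N2.N2=(alive,v0) N2.N3=(alive,v0)
Op 2: gossip N1<->N3 -> N1.N0=(alive,v0) N1.N1=(alive,v0) N1.N2=(alive,v0) N1.N3=(alive,v0) | N3.N0=(alive,v0) N3.N1=(alive,v0) N3.N2=(alive,v0) N3.N3=(alive,v0)
Op 3: gossip N2<->N3 -> N2.N0=(alive,v0) N2.N1=(alive,v0) N2.N2=(alive,v0) N2.N3=(alive,v0) | N3.N0=(alive,v0) N3.N1=(alive,v0) N3.N2=(alive,v0) N3.N3=(alive,v0)
Op 4: gossip N2<->N0 -> N2.N0=(alive,v0) N2.N1=(alive,v0) N2.N2=(alive,v0) N2.N3=(alive,v0) | N0.N0=(alive,v0) N0.N1=(alive,v0) N0.N2=(alive,v0) N0.N3=(alive,v0)
Op 5: gossip N1<->N2 -> N1.N0=(alive,v0) N1.N1=(alive,v0) N1.N2=(alive,v0) N1.N3=(alive,v0) | N2.N0=(alive,v0) N2.N1=(alive,v0) N2.N2=(alive,v0) N2.N3=(alive,v0)
Op 6: gossip N1<->N0 -> N1.N0=(alive,v0) N1.N1=(alive,v0) N1.N2=(alive,v0) N1.N3=(alive,v0) | N0.N0=(alive,v0) N0.N1=(alive,v0) N0.N2=(alive,v0) N0.N3=(alive,v0)
Op 7: N3 marks N0=alive -> (alive,v1)
Op 8: N0 marks N0=suspect -> (suspect,v1)
Op 9: N3 marks N3=dead -> (dead,v1)
Op 10: N1 marks N0=alive -> (alive,v1)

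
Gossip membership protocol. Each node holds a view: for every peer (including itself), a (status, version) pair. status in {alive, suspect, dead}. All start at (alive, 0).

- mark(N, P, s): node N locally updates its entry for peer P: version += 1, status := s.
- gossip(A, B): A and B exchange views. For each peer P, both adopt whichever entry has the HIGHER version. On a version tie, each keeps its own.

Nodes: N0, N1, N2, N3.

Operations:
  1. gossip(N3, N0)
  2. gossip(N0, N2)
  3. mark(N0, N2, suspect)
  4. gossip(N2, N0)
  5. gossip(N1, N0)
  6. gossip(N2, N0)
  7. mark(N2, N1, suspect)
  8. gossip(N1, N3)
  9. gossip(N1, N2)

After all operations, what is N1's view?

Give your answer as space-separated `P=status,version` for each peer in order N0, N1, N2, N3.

Op 1: gossip N3<->N0 -> N3.N0=(alive,v0) N3.N1=(alive,v0) N3.N2=(alive,v0) N3.N3=(alive,v0) | N0.N0=(alive,v0) N0.N1=(alive,v0) N0.N2=(alive,v0) N0.N3=(alive,v0)
Op 2: gossip N0<->N2 -> N0.N0=(alive,v0) N0.N1=(alive,v0) N0.N2=(alive,v0) N0.N3=(alive,v0) | N2.N0=(alive,v0) N2.N1=(alive,v0) N2.N2=(alive,v0) N2.N3=(alive,v0)
Op 3: N0 marks N2=suspect -> (suspect,v1)
Op 4: gossip N2<->N0 -> N2.N0=(alive,v0) N2.N1=(alive,v0) N2.N2=(suspect,v1) N2.N3=(alive,v0) | N0.N0=(alive,v0) N0.N1=(alive,v0) N0.N2=(suspect,v1) N0.N3=(alive,v0)
Op 5: gossip N1<->N0 -> N1.N0=(alive,v0) N1.N1=(alive,v0) N1.N2=(suspect,v1) N1.N3=(alive,v0) | N0.N0=(alive,v0) N0.N1=(alive,v0) N0.N2=(suspect,v1) N0.N3=(alive,v0)
Op 6: gossip N2<->N0 -> N2.N0=(alive,v0) N2.N1=(alive,v0) N2.N2=(suspect,v1) N2.N3=(alive,v0) | N0.N0=(alive,v0) N0.N1=(alive,v0) N0.N2=(suspect,v1) N0.N3=(alive,v0)
Op 7: N2 marks N1=suspect -> (suspect,v1)
Op 8: gossip N1<->N3 -> N1.N0=(alive,v0) N1.N1=(alive,v0) N1.N2=(suspect,v1) N1.N3=(alive,v0) | N3.N0=(alive,v0) N3.N1=(alive,v0) N3.N2=(suspect,v1) N3.N3=(alive,v0)
Op 9: gossip N1<->N2 -> N1.N0=(alive,v0) N1.N1=(suspect,v1) N1.N2=(suspect,v1) N1.N3=(alive,v0) | N2.N0=(alive,v0) N2.N1=(suspect,v1) N2.N2=(suspect,v1) N2.N3=(alive,v0)

Answer: N0=alive,0 N1=suspect,1 N2=suspect,1 N3=alive,0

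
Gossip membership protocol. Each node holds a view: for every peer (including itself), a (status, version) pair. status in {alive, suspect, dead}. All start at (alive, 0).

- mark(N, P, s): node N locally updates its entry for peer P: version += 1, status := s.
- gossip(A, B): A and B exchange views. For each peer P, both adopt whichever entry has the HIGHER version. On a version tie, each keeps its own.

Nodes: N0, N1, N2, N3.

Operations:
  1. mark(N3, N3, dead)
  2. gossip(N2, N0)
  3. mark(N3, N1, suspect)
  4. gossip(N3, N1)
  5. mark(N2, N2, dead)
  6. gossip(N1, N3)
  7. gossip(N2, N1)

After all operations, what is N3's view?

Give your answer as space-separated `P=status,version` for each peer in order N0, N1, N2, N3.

Answer: N0=alive,0 N1=suspect,1 N2=alive,0 N3=dead,1

Derivation:
Op 1: N3 marks N3=dead -> (dead,v1)
Op 2: gossip N2<->N0 -> N2.N0=(alive,v0) N2.N1=(alive,v0) N2.N2=(alive,v0) N2.N3=(alive,v0) | N0.N0=(alive,v0) N0.N1=(alive,v0) N0.N2=(alive,v0) N0.N3=(alive,v0)
Op 3: N3 marks N1=suspect -> (suspect,v1)
Op 4: gossip N3<->N1 -> N3.N0=(alive,v0) N3.N1=(suspect,v1) N3.N2=(alive,v0) N3.N3=(dead,v1) | N1.N0=(alive,v0) N1.N1=(suspect,v1) N1.N2=(alive,v0) N1.N3=(dead,v1)
Op 5: N2 marks N2=dead -> (dead,v1)
Op 6: gossip N1<->N3 -> N1.N0=(alive,v0) N1.N1=(suspect,v1) N1.N2=(alive,v0) N1.N3=(dead,v1) | N3.N0=(alive,v0) N3.N1=(suspect,v1) N3.N2=(alive,v0) N3.N3=(dead,v1)
Op 7: gossip N2<->N1 -> N2.N0=(alive,v0) N2.N1=(suspect,v1) N2.N2=(dead,v1) N2.N3=(dead,v1) | N1.N0=(alive,v0) N1.N1=(suspect,v1) N1.N2=(dead,v1) N1.N3=(dead,v1)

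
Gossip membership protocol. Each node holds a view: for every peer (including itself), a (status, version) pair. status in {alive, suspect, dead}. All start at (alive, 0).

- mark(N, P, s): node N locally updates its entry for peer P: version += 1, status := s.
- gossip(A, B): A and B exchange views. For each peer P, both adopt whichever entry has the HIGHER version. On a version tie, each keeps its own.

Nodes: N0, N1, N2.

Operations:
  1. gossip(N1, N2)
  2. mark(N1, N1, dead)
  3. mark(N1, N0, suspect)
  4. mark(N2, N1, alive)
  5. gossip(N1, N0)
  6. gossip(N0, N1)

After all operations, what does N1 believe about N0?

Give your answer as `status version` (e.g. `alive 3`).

Op 1: gossip N1<->N2 -> N1.N0=(alive,v0) N1.N1=(alive,v0) N1.N2=(alive,v0) | N2.N0=(alive,v0) N2.N1=(alive,v0) N2.N2=(alive,v0)
Op 2: N1 marks N1=dead -> (dead,v1)
Op 3: N1 marks N0=suspect -> (suspect,v1)
Op 4: N2 marks N1=alive -> (alive,v1)
Op 5: gossip N1<->N0 -> N1.N0=(suspect,v1) N1.N1=(dead,v1) N1.N2=(alive,v0) | N0.N0=(suspect,v1) N0.N1=(dead,v1) N0.N2=(alive,v0)
Op 6: gossip N0<->N1 -> N0.N0=(suspect,v1) N0.N1=(dead,v1) N0.N2=(alive,v0) | N1.N0=(suspect,v1) N1.N1=(dead,v1) N1.N2=(alive,v0)

Answer: suspect 1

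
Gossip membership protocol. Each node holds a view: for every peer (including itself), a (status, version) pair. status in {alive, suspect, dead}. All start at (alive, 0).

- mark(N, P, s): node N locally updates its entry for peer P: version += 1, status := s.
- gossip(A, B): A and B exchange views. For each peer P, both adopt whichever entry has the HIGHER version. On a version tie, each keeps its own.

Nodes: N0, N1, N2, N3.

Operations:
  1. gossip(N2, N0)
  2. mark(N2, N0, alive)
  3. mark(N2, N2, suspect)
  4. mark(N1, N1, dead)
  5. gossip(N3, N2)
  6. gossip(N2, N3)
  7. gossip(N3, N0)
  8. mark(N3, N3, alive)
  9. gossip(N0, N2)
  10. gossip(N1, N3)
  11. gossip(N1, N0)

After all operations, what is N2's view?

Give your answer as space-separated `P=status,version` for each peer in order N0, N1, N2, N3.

Op 1: gossip N2<->N0 -> N2.N0=(alive,v0) N2.N1=(alive,v0) N2.N2=(alive,v0) N2.N3=(alive,v0) | N0.N0=(alive,v0) N0.N1=(alive,v0) N0.N2=(alive,v0) N0.N3=(alive,v0)
Op 2: N2 marks N0=alive -> (alive,v1)
Op 3: N2 marks N2=suspect -> (suspect,v1)
Op 4: N1 marks N1=dead -> (dead,v1)
Op 5: gossip N3<->N2 -> N3.N0=(alive,v1) N3.N1=(alive,v0) N3.N2=(suspect,v1) N3.N3=(alive,v0) | N2.N0=(alive,v1) N2.N1=(alive,v0) N2.N2=(suspect,v1) N2.N3=(alive,v0)
Op 6: gossip N2<->N3 -> N2.N0=(alive,v1) N2.N1=(alive,v0) N2.N2=(suspect,v1) N2.N3=(alive,v0) | N3.N0=(alive,v1) N3.N1=(alive,v0) N3.N2=(suspect,v1) N3.N3=(alive,v0)
Op 7: gossip N3<->N0 -> N3.N0=(alive,v1) N3.N1=(alive,v0) N3.N2=(suspect,v1) N3.N3=(alive,v0) | N0.N0=(alive,v1) N0.N1=(alive,v0) N0.N2=(suspect,v1) N0.N3=(alive,v0)
Op 8: N3 marks N3=alive -> (alive,v1)
Op 9: gossip N0<->N2 -> N0.N0=(alive,v1) N0.N1=(alive,v0) N0.N2=(suspect,v1) N0.N3=(alive,v0) | N2.N0=(alive,v1) N2.N1=(alive,v0) N2.N2=(suspect,v1) N2.N3=(alive,v0)
Op 10: gossip N1<->N3 -> N1.N0=(alive,v1) N1.N1=(dead,v1) N1.N2=(suspect,v1) N1.N3=(alive,v1) | N3.N0=(alive,v1) N3.N1=(dead,v1) N3.N2=(suspect,v1) N3.N3=(alive,v1)
Op 11: gossip N1<->N0 -> N1.N0=(alive,v1) N1.N1=(dead,v1) N1.N2=(suspect,v1) N1.N3=(alive,v1) | N0.N0=(alive,v1) N0.N1=(dead,v1) N0.N2=(suspect,v1) N0.N3=(alive,v1)

Answer: N0=alive,1 N1=alive,0 N2=suspect,1 N3=alive,0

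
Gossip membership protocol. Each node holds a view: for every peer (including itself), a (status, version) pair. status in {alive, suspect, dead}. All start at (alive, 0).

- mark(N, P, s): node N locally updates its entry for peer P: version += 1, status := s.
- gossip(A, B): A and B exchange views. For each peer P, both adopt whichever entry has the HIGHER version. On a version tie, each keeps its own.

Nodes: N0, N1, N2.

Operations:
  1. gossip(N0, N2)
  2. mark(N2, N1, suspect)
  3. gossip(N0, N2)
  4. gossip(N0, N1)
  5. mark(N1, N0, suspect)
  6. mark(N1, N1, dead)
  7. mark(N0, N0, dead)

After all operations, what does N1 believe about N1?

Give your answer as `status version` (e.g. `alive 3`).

Answer: dead 2

Derivation:
Op 1: gossip N0<->N2 -> N0.N0=(alive,v0) N0.N1=(alive,v0) N0.N2=(alive,v0) | N2.N0=(alive,v0) N2.N1=(alive,v0) N2.N2=(alive,v0)
Op 2: N2 marks N1=suspect -> (suspect,v1)
Op 3: gossip N0<->N2 -> N0.N0=(alive,v0) N0.N1=(suspect,v1) N0.N2=(alive,v0) | N2.N0=(alive,v0) N2.N1=(suspect,v1) N2.N2=(alive,v0)
Op 4: gossip N0<->N1 -> N0.N0=(alive,v0) N0.N1=(suspect,v1) N0.N2=(alive,v0) | N1.N0=(alive,v0) N1.N1=(suspect,v1) N1.N2=(alive,v0)
Op 5: N1 marks N0=suspect -> (suspect,v1)
Op 6: N1 marks N1=dead -> (dead,v2)
Op 7: N0 marks N0=dead -> (dead,v1)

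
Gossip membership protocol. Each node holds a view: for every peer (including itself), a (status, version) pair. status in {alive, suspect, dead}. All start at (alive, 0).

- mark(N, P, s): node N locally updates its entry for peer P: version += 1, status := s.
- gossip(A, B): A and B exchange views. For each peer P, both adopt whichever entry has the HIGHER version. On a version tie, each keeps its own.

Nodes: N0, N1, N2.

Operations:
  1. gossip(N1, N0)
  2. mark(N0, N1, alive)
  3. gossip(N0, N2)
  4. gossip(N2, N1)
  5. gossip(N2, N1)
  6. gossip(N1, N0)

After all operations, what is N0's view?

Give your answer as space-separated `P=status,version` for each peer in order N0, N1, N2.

Answer: N0=alive,0 N1=alive,1 N2=alive,0

Derivation:
Op 1: gossip N1<->N0 -> N1.N0=(alive,v0) N1.N1=(alive,v0) N1.N2=(alive,v0) | N0.N0=(alive,v0) N0.N1=(alive,v0) N0.N2=(alive,v0)
Op 2: N0 marks N1=alive -> (alive,v1)
Op 3: gossip N0<->N2 -> N0.N0=(alive,v0) N0.N1=(alive,v1) N0.N2=(alive,v0) | N2.N0=(alive,v0) N2.N1=(alive,v1) N2.N2=(alive,v0)
Op 4: gossip N2<->N1 -> N2.N0=(alive,v0) N2.N1=(alive,v1) N2.N2=(alive,v0) | N1.N0=(alive,v0) N1.N1=(alive,v1) N1.N2=(alive,v0)
Op 5: gossip N2<->N1 -> N2.N0=(alive,v0) N2.N1=(alive,v1) N2.N2=(alive,v0) | N1.N0=(alive,v0) N1.N1=(alive,v1) N1.N2=(alive,v0)
Op 6: gossip N1<->N0 -> N1.N0=(alive,v0) N1.N1=(alive,v1) N1.N2=(alive,v0) | N0.N0=(alive,v0) N0.N1=(alive,v1) N0.N2=(alive,v0)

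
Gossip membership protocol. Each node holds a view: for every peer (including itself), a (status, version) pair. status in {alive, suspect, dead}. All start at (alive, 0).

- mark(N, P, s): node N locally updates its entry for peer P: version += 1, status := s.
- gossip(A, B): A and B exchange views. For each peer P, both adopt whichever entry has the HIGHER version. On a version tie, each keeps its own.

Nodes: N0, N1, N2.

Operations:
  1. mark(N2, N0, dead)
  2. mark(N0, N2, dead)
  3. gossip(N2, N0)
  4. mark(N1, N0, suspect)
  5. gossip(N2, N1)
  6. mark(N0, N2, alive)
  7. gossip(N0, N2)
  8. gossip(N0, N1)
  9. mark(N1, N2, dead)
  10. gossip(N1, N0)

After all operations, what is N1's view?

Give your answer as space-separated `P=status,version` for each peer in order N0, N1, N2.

Answer: N0=suspect,1 N1=alive,0 N2=dead,3

Derivation:
Op 1: N2 marks N0=dead -> (dead,v1)
Op 2: N0 marks N2=dead -> (dead,v1)
Op 3: gossip N2<->N0 -> N2.N0=(dead,v1) N2.N1=(alive,v0) N2.N2=(dead,v1) | N0.N0=(dead,v1) N0.N1=(alive,v0) N0.N2=(dead,v1)
Op 4: N1 marks N0=suspect -> (suspect,v1)
Op 5: gossip N2<->N1 -> N2.N0=(dead,v1) N2.N1=(alive,v0) N2.N2=(dead,v1) | N1.N0=(suspect,v1) N1.N1=(alive,v0) N1.N2=(dead,v1)
Op 6: N0 marks N2=alive -> (alive,v2)
Op 7: gossip N0<->N2 -> N0.N0=(dead,v1) N0.N1=(alive,v0) N0.N2=(alive,v2) | N2.N0=(dead,v1) N2.N1=(alive,v0) N2.N2=(alive,v2)
Op 8: gossip N0<->N1 -> N0.N0=(dead,v1) N0.N1=(alive,v0) N0.N2=(alive,v2) | N1.N0=(suspect,v1) N1.N1=(alive,v0) N1.N2=(alive,v2)
Op 9: N1 marks N2=dead -> (dead,v3)
Op 10: gossip N1<->N0 -> N1.N0=(suspect,v1) N1.N1=(alive,v0) N1.N2=(dead,v3) | N0.N0=(dead,v1) N0.N1=(alive,v0) N0.N2=(dead,v3)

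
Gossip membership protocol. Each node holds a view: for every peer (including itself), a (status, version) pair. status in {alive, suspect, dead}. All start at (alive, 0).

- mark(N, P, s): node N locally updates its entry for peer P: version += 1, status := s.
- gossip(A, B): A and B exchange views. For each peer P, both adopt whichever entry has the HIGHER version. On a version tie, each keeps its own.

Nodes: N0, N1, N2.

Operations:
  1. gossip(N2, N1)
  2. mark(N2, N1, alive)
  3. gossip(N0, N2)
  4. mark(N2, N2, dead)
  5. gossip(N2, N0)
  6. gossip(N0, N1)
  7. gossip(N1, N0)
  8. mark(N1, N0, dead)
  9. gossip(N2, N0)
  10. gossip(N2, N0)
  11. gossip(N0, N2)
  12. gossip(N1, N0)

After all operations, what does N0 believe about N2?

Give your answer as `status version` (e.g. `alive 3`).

Answer: dead 1

Derivation:
Op 1: gossip N2<->N1 -> N2.N0=(alive,v0) N2.N1=(alive,v0) N2.N2=(alive,v0) | N1.N0=(alive,v0) N1.N1=(alive,v0) N1.N2=(alive,v0)
Op 2: N2 marks N1=alive -> (alive,v1)
Op 3: gossip N0<->N2 -> N0.N0=(alive,v0) N0.N1=(alive,v1) N0.N2=(alive,v0) | N2.N0=(alive,v0) N2.N1=(alive,v1) N2.N2=(alive,v0)
Op 4: N2 marks N2=dead -> (dead,v1)
Op 5: gossip N2<->N0 -> N2.N0=(alive,v0) N2.N1=(alive,v1) N2.N2=(dead,v1) | N0.N0=(alive,v0) N0.N1=(alive,v1) N0.N2=(dead,v1)
Op 6: gossip N0<->N1 -> N0.N0=(alive,v0) N0.N1=(alive,v1) N0.N2=(dead,v1) | N1.N0=(alive,v0) N1.N1=(alive,v1) N1.N2=(dead,v1)
Op 7: gossip N1<->N0 -> N1.N0=(alive,v0) N1.N1=(alive,v1) N1.N2=(dead,v1) | N0.N0=(alive,v0) N0.N1=(alive,v1) N0.N2=(dead,v1)
Op 8: N1 marks N0=dead -> (dead,v1)
Op 9: gossip N2<->N0 -> N2.N0=(alive,v0) N2.N1=(alive,v1) N2.N2=(dead,v1) | N0.N0=(alive,v0) N0.N1=(alive,v1) N0.N2=(dead,v1)
Op 10: gossip N2<->N0 -> N2.N0=(alive,v0) N2.N1=(alive,v1) N2.N2=(dead,v1) | N0.N0=(alive,v0) N0.N1=(alive,v1) N0.N2=(dead,v1)
Op 11: gossip N0<->N2 -> N0.N0=(alive,v0) N0.N1=(alive,v1) N0.N2=(dead,v1) | N2.N0=(alive,v0) N2.N1=(alive,v1) N2.N2=(dead,v1)
Op 12: gossip N1<->N0 -> N1.N0=(dead,v1) N1.N1=(alive,v1) N1.N2=(dead,v1) | N0.N0=(dead,v1) N0.N1=(alive,v1) N0.N2=(dead,v1)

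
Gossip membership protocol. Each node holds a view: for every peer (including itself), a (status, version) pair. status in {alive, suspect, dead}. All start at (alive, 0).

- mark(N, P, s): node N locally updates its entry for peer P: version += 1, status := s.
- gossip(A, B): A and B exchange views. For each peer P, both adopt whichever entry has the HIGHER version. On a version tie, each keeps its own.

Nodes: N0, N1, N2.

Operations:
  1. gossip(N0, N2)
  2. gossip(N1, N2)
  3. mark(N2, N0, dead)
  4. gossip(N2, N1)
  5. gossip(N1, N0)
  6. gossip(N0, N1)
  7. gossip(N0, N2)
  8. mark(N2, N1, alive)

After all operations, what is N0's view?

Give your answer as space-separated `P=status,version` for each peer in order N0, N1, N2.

Op 1: gossip N0<->N2 -> N0.N0=(alive,v0) N0.N1=(alive,v0) N0.N2=(alive,v0) | N2.N0=(alive,v0) N2.N1=(alive,v0) N2.N2=(alive,v0)
Op 2: gossip N1<->N2 -> N1.N0=(alive,v0) N1.N1=(alive,v0) N1.N2=(alive,v0) | N2.N0=(alive,v0) N2.N1=(alive,v0) N2.N2=(alive,v0)
Op 3: N2 marks N0=dead -> (dead,v1)
Op 4: gossip N2<->N1 -> N2.N0=(dead,v1) N2.N1=(alive,v0) N2.N2=(alive,v0) | N1.N0=(dead,v1) N1.N1=(alive,v0) N1.N2=(alive,v0)
Op 5: gossip N1<->N0 -> N1.N0=(dead,v1) N1.N1=(alive,v0) N1.N2=(alive,v0) | N0.N0=(dead,v1) N0.N1=(alive,v0) N0.N2=(alive,v0)
Op 6: gossip N0<->N1 -> N0.N0=(dead,v1) N0.N1=(alive,v0) N0.N2=(alive,v0) | N1.N0=(dead,v1) N1.N1=(alive,v0) N1.N2=(alive,v0)
Op 7: gossip N0<->N2 -> N0.N0=(dead,v1) N0.N1=(alive,v0) N0.N2=(alive,v0) | N2.N0=(dead,v1) N2.N1=(alive,v0) N2.N2=(alive,v0)
Op 8: N2 marks N1=alive -> (alive,v1)

Answer: N0=dead,1 N1=alive,0 N2=alive,0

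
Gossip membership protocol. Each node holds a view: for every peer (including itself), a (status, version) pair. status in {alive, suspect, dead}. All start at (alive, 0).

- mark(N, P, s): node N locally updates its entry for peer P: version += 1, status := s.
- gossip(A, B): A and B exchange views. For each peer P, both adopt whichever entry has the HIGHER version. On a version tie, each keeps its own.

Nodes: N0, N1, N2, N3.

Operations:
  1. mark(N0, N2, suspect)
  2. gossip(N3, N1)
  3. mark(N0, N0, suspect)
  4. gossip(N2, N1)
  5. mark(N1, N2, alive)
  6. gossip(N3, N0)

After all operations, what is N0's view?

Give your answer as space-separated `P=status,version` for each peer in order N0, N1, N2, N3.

Answer: N0=suspect,1 N1=alive,0 N2=suspect,1 N3=alive,0

Derivation:
Op 1: N0 marks N2=suspect -> (suspect,v1)
Op 2: gossip N3<->N1 -> N3.N0=(alive,v0) N3.N1=(alive,v0) N3.N2=(alive,v0) N3.N3=(alive,v0) | N1.N0=(alive,v0) N1.N1=(alive,v0) N1.N2=(alive,v0) N1.N3=(alive,v0)
Op 3: N0 marks N0=suspect -> (suspect,v1)
Op 4: gossip N2<->N1 -> N2.N0=(alive,v0) N2.N1=(alive,v0) N2.N2=(alive,v0) N2.N3=(alive,v0) | N1.N0=(alive,v0) N1.N1=(alive,v0) N1.N2=(alive,v0) N1.N3=(alive,v0)
Op 5: N1 marks N2=alive -> (alive,v1)
Op 6: gossip N3<->N0 -> N3.N0=(suspect,v1) N3.N1=(alive,v0) N3.N2=(suspect,v1) N3.N3=(alive,v0) | N0.N0=(suspect,v1) N0.N1=(alive,v0) N0.N2=(suspect,v1) N0.N3=(alive,v0)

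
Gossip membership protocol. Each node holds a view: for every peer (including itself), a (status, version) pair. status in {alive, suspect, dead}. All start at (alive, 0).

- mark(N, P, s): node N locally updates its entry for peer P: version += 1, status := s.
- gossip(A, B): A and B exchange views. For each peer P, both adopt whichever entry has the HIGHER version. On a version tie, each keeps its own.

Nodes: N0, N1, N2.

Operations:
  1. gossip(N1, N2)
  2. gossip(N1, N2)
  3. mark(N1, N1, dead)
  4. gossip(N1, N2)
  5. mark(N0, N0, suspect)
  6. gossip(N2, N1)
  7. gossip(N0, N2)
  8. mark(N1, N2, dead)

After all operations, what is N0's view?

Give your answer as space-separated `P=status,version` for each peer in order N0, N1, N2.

Op 1: gossip N1<->N2 -> N1.N0=(alive,v0) N1.N1=(alive,v0) N1.N2=(alive,v0) | N2.N0=(alive,v0) N2.N1=(alive,v0) N2.N2=(alive,v0)
Op 2: gossip N1<->N2 -> N1.N0=(alive,v0) N1.N1=(alive,v0) N1.N2=(alive,v0) | N2.N0=(alive,v0) N2.N1=(alive,v0) N2.N2=(alive,v0)
Op 3: N1 marks N1=dead -> (dead,v1)
Op 4: gossip N1<->N2 -> N1.N0=(alive,v0) N1.N1=(dead,v1) N1.N2=(alive,v0) | N2.N0=(alive,v0) N2.N1=(dead,v1) N2.N2=(alive,v0)
Op 5: N0 marks N0=suspect -> (suspect,v1)
Op 6: gossip N2<->N1 -> N2.N0=(alive,v0) N2.N1=(dead,v1) N2.N2=(alive,v0) | N1.N0=(alive,v0) N1.N1=(dead,v1) N1.N2=(alive,v0)
Op 7: gossip N0<->N2 -> N0.N0=(suspect,v1) N0.N1=(dead,v1) N0.N2=(alive,v0) | N2.N0=(suspect,v1) N2.N1=(dead,v1) N2.N2=(alive,v0)
Op 8: N1 marks N2=dead -> (dead,v1)

Answer: N0=suspect,1 N1=dead,1 N2=alive,0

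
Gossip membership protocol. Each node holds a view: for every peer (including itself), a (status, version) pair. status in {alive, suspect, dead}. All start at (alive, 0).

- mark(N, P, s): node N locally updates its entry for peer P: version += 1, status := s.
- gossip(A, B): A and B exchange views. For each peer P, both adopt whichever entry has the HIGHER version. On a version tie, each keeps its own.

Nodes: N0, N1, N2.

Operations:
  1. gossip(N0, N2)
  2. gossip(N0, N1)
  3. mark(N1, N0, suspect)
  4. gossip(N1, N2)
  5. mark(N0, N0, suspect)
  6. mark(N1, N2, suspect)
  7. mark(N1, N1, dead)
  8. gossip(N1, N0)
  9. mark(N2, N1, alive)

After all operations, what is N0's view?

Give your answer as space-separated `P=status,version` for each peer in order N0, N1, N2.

Answer: N0=suspect,1 N1=dead,1 N2=suspect,1

Derivation:
Op 1: gossip N0<->N2 -> N0.N0=(alive,v0) N0.N1=(alive,v0) N0.N2=(alive,v0) | N2.N0=(alive,v0) N2.N1=(alive,v0) N2.N2=(alive,v0)
Op 2: gossip N0<->N1 -> N0.N0=(alive,v0) N0.N1=(alive,v0) N0.N2=(alive,v0) | N1.N0=(alive,v0) N1.N1=(alive,v0) N1.N2=(alive,v0)
Op 3: N1 marks N0=suspect -> (suspect,v1)
Op 4: gossip N1<->N2 -> N1.N0=(suspect,v1) N1.N1=(alive,v0) N1.N2=(alive,v0) | N2.N0=(suspect,v1) N2.N1=(alive,v0) N2.N2=(alive,v0)
Op 5: N0 marks N0=suspect -> (suspect,v1)
Op 6: N1 marks N2=suspect -> (suspect,v1)
Op 7: N1 marks N1=dead -> (dead,v1)
Op 8: gossip N1<->N0 -> N1.N0=(suspect,v1) N1.N1=(dead,v1) N1.N2=(suspect,v1) | N0.N0=(suspect,v1) N0.N1=(dead,v1) N0.N2=(suspect,v1)
Op 9: N2 marks N1=alive -> (alive,v1)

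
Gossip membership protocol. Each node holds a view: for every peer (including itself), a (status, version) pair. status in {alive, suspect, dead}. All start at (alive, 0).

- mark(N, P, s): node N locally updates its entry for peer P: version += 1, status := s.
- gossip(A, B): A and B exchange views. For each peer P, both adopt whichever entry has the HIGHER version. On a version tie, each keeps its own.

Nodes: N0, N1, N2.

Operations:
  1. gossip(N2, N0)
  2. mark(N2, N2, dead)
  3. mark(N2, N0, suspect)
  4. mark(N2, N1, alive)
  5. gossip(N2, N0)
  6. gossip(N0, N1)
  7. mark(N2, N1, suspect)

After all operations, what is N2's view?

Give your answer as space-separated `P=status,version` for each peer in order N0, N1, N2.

Answer: N0=suspect,1 N1=suspect,2 N2=dead,1

Derivation:
Op 1: gossip N2<->N0 -> N2.N0=(alive,v0) N2.N1=(alive,v0) N2.N2=(alive,v0) | N0.N0=(alive,v0) N0.N1=(alive,v0) N0.N2=(alive,v0)
Op 2: N2 marks N2=dead -> (dead,v1)
Op 3: N2 marks N0=suspect -> (suspect,v1)
Op 4: N2 marks N1=alive -> (alive,v1)
Op 5: gossip N2<->N0 -> N2.N0=(suspect,v1) N2.N1=(alive,v1) N2.N2=(dead,v1) | N0.N0=(suspect,v1) N0.N1=(alive,v1) N0.N2=(dead,v1)
Op 6: gossip N0<->N1 -> N0.N0=(suspect,v1) N0.N1=(alive,v1) N0.N2=(dead,v1) | N1.N0=(suspect,v1) N1.N1=(alive,v1) N1.N2=(dead,v1)
Op 7: N2 marks N1=suspect -> (suspect,v2)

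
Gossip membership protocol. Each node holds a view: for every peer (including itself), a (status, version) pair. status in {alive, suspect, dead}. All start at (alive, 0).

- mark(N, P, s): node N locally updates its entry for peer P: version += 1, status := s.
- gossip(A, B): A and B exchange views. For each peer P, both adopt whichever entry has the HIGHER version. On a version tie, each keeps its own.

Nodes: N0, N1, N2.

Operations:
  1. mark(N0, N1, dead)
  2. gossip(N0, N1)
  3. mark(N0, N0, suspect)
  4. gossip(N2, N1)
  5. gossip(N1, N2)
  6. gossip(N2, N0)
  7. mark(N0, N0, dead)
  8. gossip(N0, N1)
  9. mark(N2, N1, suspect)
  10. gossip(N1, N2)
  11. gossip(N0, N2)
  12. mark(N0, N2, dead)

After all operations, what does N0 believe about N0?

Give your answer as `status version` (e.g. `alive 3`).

Op 1: N0 marks N1=dead -> (dead,v1)
Op 2: gossip N0<->N1 -> N0.N0=(alive,v0) N0.N1=(dead,v1) N0.N2=(alive,v0) | N1.N0=(alive,v0) N1.N1=(dead,v1) N1.N2=(alive,v0)
Op 3: N0 marks N0=suspect -> (suspect,v1)
Op 4: gossip N2<->N1 -> N2.N0=(alive,v0) N2.N1=(dead,v1) N2.N2=(alive,v0) | N1.N0=(alive,v0) N1.N1=(dead,v1) N1.N2=(alive,v0)
Op 5: gossip N1<->N2 -> N1.N0=(alive,v0) N1.N1=(dead,v1) N1.N2=(alive,v0) | N2.N0=(alive,v0) N2.N1=(dead,v1) N2.N2=(alive,v0)
Op 6: gossip N2<->N0 -> N2.N0=(suspect,v1) N2.N1=(dead,v1) N2.N2=(alive,v0) | N0.N0=(suspect,v1) N0.N1=(dead,v1) N0.N2=(alive,v0)
Op 7: N0 marks N0=dead -> (dead,v2)
Op 8: gossip N0<->N1 -> N0.N0=(dead,v2) N0.N1=(dead,v1) N0.N2=(alive,v0) | N1.N0=(dead,v2) N1.N1=(dead,v1) N1.N2=(alive,v0)
Op 9: N2 marks N1=suspect -> (suspect,v2)
Op 10: gossip N1<->N2 -> N1.N0=(dead,v2) N1.N1=(suspect,v2) N1.N2=(alive,v0) | N2.N0=(dead,v2) N2.N1=(suspect,v2) N2.N2=(alive,v0)
Op 11: gossip N0<->N2 -> N0.N0=(dead,v2) N0.N1=(suspect,v2) N0.N2=(alive,v0) | N2.N0=(dead,v2) N2.N1=(suspect,v2) N2.N2=(alive,v0)
Op 12: N0 marks N2=dead -> (dead,v1)

Answer: dead 2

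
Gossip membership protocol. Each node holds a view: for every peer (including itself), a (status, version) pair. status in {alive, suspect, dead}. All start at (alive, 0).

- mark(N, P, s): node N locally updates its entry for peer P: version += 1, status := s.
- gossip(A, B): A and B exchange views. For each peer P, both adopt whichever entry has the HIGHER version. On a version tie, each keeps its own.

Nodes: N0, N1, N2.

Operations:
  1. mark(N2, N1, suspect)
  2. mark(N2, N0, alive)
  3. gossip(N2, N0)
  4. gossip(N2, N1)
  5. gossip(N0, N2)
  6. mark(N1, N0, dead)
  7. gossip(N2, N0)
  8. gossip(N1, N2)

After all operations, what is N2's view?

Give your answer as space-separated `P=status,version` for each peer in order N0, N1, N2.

Answer: N0=dead,2 N1=suspect,1 N2=alive,0

Derivation:
Op 1: N2 marks N1=suspect -> (suspect,v1)
Op 2: N2 marks N0=alive -> (alive,v1)
Op 3: gossip N2<->N0 -> N2.N0=(alive,v1) N2.N1=(suspect,v1) N2.N2=(alive,v0) | N0.N0=(alive,v1) N0.N1=(suspect,v1) N0.N2=(alive,v0)
Op 4: gossip N2<->N1 -> N2.N0=(alive,v1) N2.N1=(suspect,v1) N2.N2=(alive,v0) | N1.N0=(alive,v1) N1.N1=(suspect,v1) N1.N2=(alive,v0)
Op 5: gossip N0<->N2 -> N0.N0=(alive,v1) N0.N1=(suspect,v1) N0.N2=(alive,v0) | N2.N0=(alive,v1) N2.N1=(suspect,v1) N2.N2=(alive,v0)
Op 6: N1 marks N0=dead -> (dead,v2)
Op 7: gossip N2<->N0 -> N2.N0=(alive,v1) N2.N1=(suspect,v1) N2.N2=(alive,v0) | N0.N0=(alive,v1) N0.N1=(suspect,v1) N0.N2=(alive,v0)
Op 8: gossip N1<->N2 -> N1.N0=(dead,v2) N1.N1=(suspect,v1) N1.N2=(alive,v0) | N2.N0=(dead,v2) N2.N1=(suspect,v1) N2.N2=(alive,v0)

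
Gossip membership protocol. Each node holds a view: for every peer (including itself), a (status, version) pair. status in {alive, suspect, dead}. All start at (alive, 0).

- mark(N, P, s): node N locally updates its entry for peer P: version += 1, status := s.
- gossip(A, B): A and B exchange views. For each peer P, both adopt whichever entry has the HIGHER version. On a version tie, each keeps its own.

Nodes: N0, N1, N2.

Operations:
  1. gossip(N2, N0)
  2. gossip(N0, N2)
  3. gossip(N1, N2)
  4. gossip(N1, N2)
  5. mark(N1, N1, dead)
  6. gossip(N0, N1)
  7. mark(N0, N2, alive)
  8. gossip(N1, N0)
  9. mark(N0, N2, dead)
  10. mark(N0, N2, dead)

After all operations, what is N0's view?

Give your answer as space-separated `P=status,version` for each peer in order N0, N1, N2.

Answer: N0=alive,0 N1=dead,1 N2=dead,3

Derivation:
Op 1: gossip N2<->N0 -> N2.N0=(alive,v0) N2.N1=(alive,v0) N2.N2=(alive,v0) | N0.N0=(alive,v0) N0.N1=(alive,v0) N0.N2=(alive,v0)
Op 2: gossip N0<->N2 -> N0.N0=(alive,v0) N0.N1=(alive,v0) N0.N2=(alive,v0) | N2.N0=(alive,v0) N2.N1=(alive,v0) N2.N2=(alive,v0)
Op 3: gossip N1<->N2 -> N1.N0=(alive,v0) N1.N1=(alive,v0) N1.N2=(alive,v0) | N2.N0=(alive,v0) N2.N1=(alive,v0) N2.N2=(alive,v0)
Op 4: gossip N1<->N2 -> N1.N0=(alive,v0) N1.N1=(alive,v0) N1.N2=(alive,v0) | N2.N0=(alive,v0) N2.N1=(alive,v0) N2.N2=(alive,v0)
Op 5: N1 marks N1=dead -> (dead,v1)
Op 6: gossip N0<->N1 -> N0.N0=(alive,v0) N0.N1=(dead,v1) N0.N2=(alive,v0) | N1.N0=(alive,v0) N1.N1=(dead,v1) N1.N2=(alive,v0)
Op 7: N0 marks N2=alive -> (alive,v1)
Op 8: gossip N1<->N0 -> N1.N0=(alive,v0) N1.N1=(dead,v1) N1.N2=(alive,v1) | N0.N0=(alive,v0) N0.N1=(dead,v1) N0.N2=(alive,v1)
Op 9: N0 marks N2=dead -> (dead,v2)
Op 10: N0 marks N2=dead -> (dead,v3)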